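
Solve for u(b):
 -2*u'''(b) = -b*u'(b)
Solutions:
 u(b) = C1 + Integral(C2*airyai(2^(2/3)*b/2) + C3*airybi(2^(2/3)*b/2), b)


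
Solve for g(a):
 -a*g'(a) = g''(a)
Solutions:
 g(a) = C1 + C2*erf(sqrt(2)*a/2)


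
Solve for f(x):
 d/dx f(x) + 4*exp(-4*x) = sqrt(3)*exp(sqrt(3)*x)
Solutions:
 f(x) = C1 + exp(sqrt(3)*x) + exp(-4*x)


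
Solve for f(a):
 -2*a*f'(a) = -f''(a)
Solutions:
 f(a) = C1 + C2*erfi(a)


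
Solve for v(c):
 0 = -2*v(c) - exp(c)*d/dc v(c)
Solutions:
 v(c) = C1*exp(2*exp(-c))


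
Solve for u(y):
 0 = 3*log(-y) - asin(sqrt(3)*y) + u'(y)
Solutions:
 u(y) = C1 - 3*y*log(-y) + y*asin(sqrt(3)*y) + 3*y + sqrt(3)*sqrt(1 - 3*y^2)/3


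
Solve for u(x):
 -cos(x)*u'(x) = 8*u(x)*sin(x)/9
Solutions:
 u(x) = C1*cos(x)^(8/9)


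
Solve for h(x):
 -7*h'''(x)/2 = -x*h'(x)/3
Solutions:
 h(x) = C1 + Integral(C2*airyai(2^(1/3)*21^(2/3)*x/21) + C3*airybi(2^(1/3)*21^(2/3)*x/21), x)


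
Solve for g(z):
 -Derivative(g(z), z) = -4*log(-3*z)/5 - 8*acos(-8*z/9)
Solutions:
 g(z) = C1 + 4*z*log(-z)/5 + 8*z*acos(-8*z/9) - 4*z/5 + 4*z*log(3)/5 + sqrt(81 - 64*z^2)


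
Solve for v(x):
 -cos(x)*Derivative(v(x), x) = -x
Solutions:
 v(x) = C1 + Integral(x/cos(x), x)


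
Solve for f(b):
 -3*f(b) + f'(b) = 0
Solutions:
 f(b) = C1*exp(3*b)


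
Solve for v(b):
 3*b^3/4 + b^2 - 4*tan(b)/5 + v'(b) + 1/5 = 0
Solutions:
 v(b) = C1 - 3*b^4/16 - b^3/3 - b/5 - 4*log(cos(b))/5


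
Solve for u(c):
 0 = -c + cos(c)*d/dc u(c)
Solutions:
 u(c) = C1 + Integral(c/cos(c), c)


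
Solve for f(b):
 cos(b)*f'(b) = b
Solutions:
 f(b) = C1 + Integral(b/cos(b), b)


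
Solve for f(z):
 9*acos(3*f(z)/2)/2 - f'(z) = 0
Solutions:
 Integral(1/acos(3*_y/2), (_y, f(z))) = C1 + 9*z/2


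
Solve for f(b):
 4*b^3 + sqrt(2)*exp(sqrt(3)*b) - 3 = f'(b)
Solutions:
 f(b) = C1 + b^4 - 3*b + sqrt(6)*exp(sqrt(3)*b)/3


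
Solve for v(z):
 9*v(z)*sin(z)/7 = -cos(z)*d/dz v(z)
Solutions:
 v(z) = C1*cos(z)^(9/7)


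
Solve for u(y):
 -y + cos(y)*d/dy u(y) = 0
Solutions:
 u(y) = C1 + Integral(y/cos(y), y)


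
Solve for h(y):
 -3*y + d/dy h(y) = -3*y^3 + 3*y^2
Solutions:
 h(y) = C1 - 3*y^4/4 + y^3 + 3*y^2/2


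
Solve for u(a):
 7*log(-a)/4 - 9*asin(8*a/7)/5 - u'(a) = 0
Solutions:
 u(a) = C1 + 7*a*log(-a)/4 - 9*a*asin(8*a/7)/5 - 7*a/4 - 9*sqrt(49 - 64*a^2)/40


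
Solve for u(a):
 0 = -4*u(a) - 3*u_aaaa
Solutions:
 u(a) = (C1*sin(3^(3/4)*a/3) + C2*cos(3^(3/4)*a/3))*exp(-3^(3/4)*a/3) + (C3*sin(3^(3/4)*a/3) + C4*cos(3^(3/4)*a/3))*exp(3^(3/4)*a/3)


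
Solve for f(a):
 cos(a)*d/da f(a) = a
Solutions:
 f(a) = C1 + Integral(a/cos(a), a)


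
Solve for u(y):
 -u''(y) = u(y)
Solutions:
 u(y) = C1*sin(y) + C2*cos(y)


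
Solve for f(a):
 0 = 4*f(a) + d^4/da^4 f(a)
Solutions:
 f(a) = (C1*sin(a) + C2*cos(a))*exp(-a) + (C3*sin(a) + C4*cos(a))*exp(a)


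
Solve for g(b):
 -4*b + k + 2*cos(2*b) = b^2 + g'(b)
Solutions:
 g(b) = C1 - b^3/3 - 2*b^2 + b*k + sin(2*b)


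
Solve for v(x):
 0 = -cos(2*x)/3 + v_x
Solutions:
 v(x) = C1 + sin(2*x)/6


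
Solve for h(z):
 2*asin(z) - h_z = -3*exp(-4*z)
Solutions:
 h(z) = C1 + 2*z*asin(z) + 2*sqrt(1 - z^2) - 3*exp(-4*z)/4


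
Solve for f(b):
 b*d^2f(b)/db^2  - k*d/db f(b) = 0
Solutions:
 f(b) = C1 + b^(re(k) + 1)*(C2*sin(log(b)*Abs(im(k))) + C3*cos(log(b)*im(k)))


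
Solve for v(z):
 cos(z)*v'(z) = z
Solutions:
 v(z) = C1 + Integral(z/cos(z), z)


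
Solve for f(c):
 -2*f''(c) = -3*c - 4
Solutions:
 f(c) = C1 + C2*c + c^3/4 + c^2


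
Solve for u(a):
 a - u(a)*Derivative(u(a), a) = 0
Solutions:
 u(a) = -sqrt(C1 + a^2)
 u(a) = sqrt(C1 + a^2)


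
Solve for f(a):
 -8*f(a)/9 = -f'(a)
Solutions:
 f(a) = C1*exp(8*a/9)


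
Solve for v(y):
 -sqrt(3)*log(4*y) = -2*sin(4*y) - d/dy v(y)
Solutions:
 v(y) = C1 + sqrt(3)*y*(log(y) - 1) + 2*sqrt(3)*y*log(2) + cos(4*y)/2


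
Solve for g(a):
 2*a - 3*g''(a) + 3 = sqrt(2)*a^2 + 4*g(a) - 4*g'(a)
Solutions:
 g(a) = -sqrt(2)*a^2/4 - sqrt(2)*a/2 + a/2 + (C1*sin(2*sqrt(2)*a/3) + C2*cos(2*sqrt(2)*a/3))*exp(2*a/3) - sqrt(2)/8 + 5/4


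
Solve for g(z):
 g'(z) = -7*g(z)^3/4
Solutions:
 g(z) = -sqrt(2)*sqrt(-1/(C1 - 7*z))
 g(z) = sqrt(2)*sqrt(-1/(C1 - 7*z))


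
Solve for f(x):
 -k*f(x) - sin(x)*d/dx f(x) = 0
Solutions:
 f(x) = C1*exp(k*(-log(cos(x) - 1) + log(cos(x) + 1))/2)


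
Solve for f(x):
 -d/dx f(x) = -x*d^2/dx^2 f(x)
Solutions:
 f(x) = C1 + C2*x^2


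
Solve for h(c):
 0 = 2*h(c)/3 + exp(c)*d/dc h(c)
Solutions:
 h(c) = C1*exp(2*exp(-c)/3)


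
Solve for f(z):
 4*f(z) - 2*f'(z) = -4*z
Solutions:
 f(z) = C1*exp(2*z) - z - 1/2


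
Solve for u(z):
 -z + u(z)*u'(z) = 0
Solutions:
 u(z) = -sqrt(C1 + z^2)
 u(z) = sqrt(C1 + z^2)


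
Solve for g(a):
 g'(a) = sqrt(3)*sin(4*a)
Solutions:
 g(a) = C1 - sqrt(3)*cos(4*a)/4


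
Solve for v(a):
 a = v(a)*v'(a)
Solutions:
 v(a) = -sqrt(C1 + a^2)
 v(a) = sqrt(C1 + a^2)


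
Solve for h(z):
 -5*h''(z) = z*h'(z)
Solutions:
 h(z) = C1 + C2*erf(sqrt(10)*z/10)


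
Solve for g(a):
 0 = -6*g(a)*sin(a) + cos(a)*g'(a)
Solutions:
 g(a) = C1/cos(a)^6


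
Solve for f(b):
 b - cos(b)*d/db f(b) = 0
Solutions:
 f(b) = C1 + Integral(b/cos(b), b)


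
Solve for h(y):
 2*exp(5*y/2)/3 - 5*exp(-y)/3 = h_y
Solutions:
 h(y) = C1 + 4*exp(5*y/2)/15 + 5*exp(-y)/3


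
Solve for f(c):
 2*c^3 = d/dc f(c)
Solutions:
 f(c) = C1 + c^4/2


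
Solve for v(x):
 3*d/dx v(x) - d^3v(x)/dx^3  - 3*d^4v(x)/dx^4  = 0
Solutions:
 v(x) = C1 + C2*exp(-x*(2*2^(1/3)/(135*sqrt(29) + 727)^(1/3) + 4 + 2^(2/3)*(135*sqrt(29) + 727)^(1/3))/36)*sin(2^(1/3)*sqrt(3)*x*(-2^(1/3)*(135*sqrt(29) + 727)^(1/3) + 2/(135*sqrt(29) + 727)^(1/3))/36) + C3*exp(-x*(2*2^(1/3)/(135*sqrt(29) + 727)^(1/3) + 4 + 2^(2/3)*(135*sqrt(29) + 727)^(1/3))/36)*cos(2^(1/3)*sqrt(3)*x*(-2^(1/3)*(135*sqrt(29) + 727)^(1/3) + 2/(135*sqrt(29) + 727)^(1/3))/36) + C4*exp(x*(-2 + 2*2^(1/3)/(135*sqrt(29) + 727)^(1/3) + 2^(2/3)*(135*sqrt(29) + 727)^(1/3))/18)


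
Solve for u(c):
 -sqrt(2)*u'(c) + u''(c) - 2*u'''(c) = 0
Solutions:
 u(c) = C1 + (C2*sin(c*sqrt(-1 + 8*sqrt(2))/4) + C3*cos(c*sqrt(-1 + 8*sqrt(2))/4))*exp(c/4)


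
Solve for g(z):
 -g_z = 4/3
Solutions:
 g(z) = C1 - 4*z/3


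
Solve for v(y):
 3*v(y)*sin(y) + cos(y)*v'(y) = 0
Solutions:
 v(y) = C1*cos(y)^3


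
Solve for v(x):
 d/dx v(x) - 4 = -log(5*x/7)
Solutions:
 v(x) = C1 - x*log(x) + x*log(7/5) + 5*x


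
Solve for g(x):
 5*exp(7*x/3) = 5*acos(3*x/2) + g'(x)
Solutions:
 g(x) = C1 - 5*x*acos(3*x/2) + 5*sqrt(4 - 9*x^2)/3 + 15*exp(7*x/3)/7


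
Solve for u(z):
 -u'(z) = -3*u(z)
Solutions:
 u(z) = C1*exp(3*z)


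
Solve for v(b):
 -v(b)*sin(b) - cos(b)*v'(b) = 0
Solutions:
 v(b) = C1*cos(b)


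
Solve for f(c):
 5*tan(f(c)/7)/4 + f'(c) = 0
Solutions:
 f(c) = -7*asin(C1*exp(-5*c/28)) + 7*pi
 f(c) = 7*asin(C1*exp(-5*c/28))


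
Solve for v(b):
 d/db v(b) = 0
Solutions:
 v(b) = C1


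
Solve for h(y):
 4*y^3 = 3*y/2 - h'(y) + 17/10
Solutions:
 h(y) = C1 - y^4 + 3*y^2/4 + 17*y/10


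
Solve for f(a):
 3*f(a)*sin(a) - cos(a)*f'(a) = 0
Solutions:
 f(a) = C1/cos(a)^3


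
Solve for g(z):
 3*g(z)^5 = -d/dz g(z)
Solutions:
 g(z) = -I*(1/(C1 + 12*z))^(1/4)
 g(z) = I*(1/(C1 + 12*z))^(1/4)
 g(z) = -(1/(C1 + 12*z))^(1/4)
 g(z) = (1/(C1 + 12*z))^(1/4)


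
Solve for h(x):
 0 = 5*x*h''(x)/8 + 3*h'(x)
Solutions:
 h(x) = C1 + C2/x^(19/5)


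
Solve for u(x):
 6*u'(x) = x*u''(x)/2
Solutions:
 u(x) = C1 + C2*x^13


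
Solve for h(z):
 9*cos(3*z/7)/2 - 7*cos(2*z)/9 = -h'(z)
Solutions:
 h(z) = C1 - 21*sin(3*z/7)/2 + 7*sin(2*z)/18


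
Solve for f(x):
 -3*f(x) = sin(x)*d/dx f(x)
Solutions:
 f(x) = C1*(cos(x) + 1)^(3/2)/(cos(x) - 1)^(3/2)


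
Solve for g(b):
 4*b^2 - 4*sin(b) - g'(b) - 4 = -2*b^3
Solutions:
 g(b) = C1 + b^4/2 + 4*b^3/3 - 4*b + 4*cos(b)


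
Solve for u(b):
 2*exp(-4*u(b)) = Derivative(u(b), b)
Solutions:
 u(b) = log(-I*(C1 + 8*b)^(1/4))
 u(b) = log(I*(C1 + 8*b)^(1/4))
 u(b) = log(-(C1 + 8*b)^(1/4))
 u(b) = log(C1 + 8*b)/4


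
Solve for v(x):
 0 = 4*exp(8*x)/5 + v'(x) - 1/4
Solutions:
 v(x) = C1 + x/4 - exp(8*x)/10


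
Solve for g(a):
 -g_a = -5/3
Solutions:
 g(a) = C1 + 5*a/3


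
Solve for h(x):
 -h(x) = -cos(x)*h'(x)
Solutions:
 h(x) = C1*sqrt(sin(x) + 1)/sqrt(sin(x) - 1)


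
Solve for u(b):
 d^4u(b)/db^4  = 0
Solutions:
 u(b) = C1 + C2*b + C3*b^2 + C4*b^3


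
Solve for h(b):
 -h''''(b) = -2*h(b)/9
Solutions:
 h(b) = C1*exp(-2^(1/4)*sqrt(3)*b/3) + C2*exp(2^(1/4)*sqrt(3)*b/3) + C3*sin(2^(1/4)*sqrt(3)*b/3) + C4*cos(2^(1/4)*sqrt(3)*b/3)


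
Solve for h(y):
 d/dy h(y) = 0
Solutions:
 h(y) = C1


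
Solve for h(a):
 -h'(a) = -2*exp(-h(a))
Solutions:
 h(a) = log(C1 + 2*a)


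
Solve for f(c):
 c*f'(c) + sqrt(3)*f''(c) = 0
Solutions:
 f(c) = C1 + C2*erf(sqrt(2)*3^(3/4)*c/6)


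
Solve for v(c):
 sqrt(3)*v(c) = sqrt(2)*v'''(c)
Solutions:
 v(c) = C3*exp(2^(5/6)*3^(1/6)*c/2) + (C1*sin(2^(5/6)*3^(2/3)*c/4) + C2*cos(2^(5/6)*3^(2/3)*c/4))*exp(-2^(5/6)*3^(1/6)*c/4)


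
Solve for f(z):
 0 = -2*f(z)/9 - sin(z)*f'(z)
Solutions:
 f(z) = C1*(cos(z) + 1)^(1/9)/(cos(z) - 1)^(1/9)


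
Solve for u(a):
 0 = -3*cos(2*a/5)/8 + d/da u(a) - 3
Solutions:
 u(a) = C1 + 3*a + 15*sin(2*a/5)/16


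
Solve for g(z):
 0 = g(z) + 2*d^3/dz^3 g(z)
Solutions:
 g(z) = C3*exp(-2^(2/3)*z/2) + (C1*sin(2^(2/3)*sqrt(3)*z/4) + C2*cos(2^(2/3)*sqrt(3)*z/4))*exp(2^(2/3)*z/4)


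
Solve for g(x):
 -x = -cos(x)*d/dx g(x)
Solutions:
 g(x) = C1 + Integral(x/cos(x), x)


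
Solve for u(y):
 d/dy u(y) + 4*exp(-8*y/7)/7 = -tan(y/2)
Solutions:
 u(y) = C1 - log(tan(y/2)^2 + 1) + exp(-8*y/7)/2


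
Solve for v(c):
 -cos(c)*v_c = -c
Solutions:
 v(c) = C1 + Integral(c/cos(c), c)


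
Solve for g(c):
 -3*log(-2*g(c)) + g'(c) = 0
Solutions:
 -Integral(1/(log(-_y) + log(2)), (_y, g(c)))/3 = C1 - c


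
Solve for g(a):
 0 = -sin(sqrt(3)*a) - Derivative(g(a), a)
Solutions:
 g(a) = C1 + sqrt(3)*cos(sqrt(3)*a)/3


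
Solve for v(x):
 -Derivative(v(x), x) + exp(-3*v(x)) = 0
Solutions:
 v(x) = log(C1 + 3*x)/3
 v(x) = log((-3^(1/3) - 3^(5/6)*I)*(C1 + x)^(1/3)/2)
 v(x) = log((-3^(1/3) + 3^(5/6)*I)*(C1 + x)^(1/3)/2)


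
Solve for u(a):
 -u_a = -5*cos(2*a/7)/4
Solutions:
 u(a) = C1 + 35*sin(2*a/7)/8


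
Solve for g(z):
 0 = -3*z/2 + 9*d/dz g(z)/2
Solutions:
 g(z) = C1 + z^2/6


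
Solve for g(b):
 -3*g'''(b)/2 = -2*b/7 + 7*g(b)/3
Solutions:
 g(b) = C3*exp(-42^(1/3)*b/3) + 6*b/49 + (C1*sin(14^(1/3)*3^(5/6)*b/6) + C2*cos(14^(1/3)*3^(5/6)*b/6))*exp(42^(1/3)*b/6)


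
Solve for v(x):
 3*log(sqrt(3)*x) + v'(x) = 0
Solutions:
 v(x) = C1 - 3*x*log(x) - 3*x*log(3)/2 + 3*x


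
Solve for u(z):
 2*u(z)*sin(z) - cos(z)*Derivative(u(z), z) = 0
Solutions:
 u(z) = C1/cos(z)^2


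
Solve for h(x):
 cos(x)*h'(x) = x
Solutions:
 h(x) = C1 + Integral(x/cos(x), x)


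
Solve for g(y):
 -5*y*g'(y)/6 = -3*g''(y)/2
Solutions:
 g(y) = C1 + C2*erfi(sqrt(10)*y/6)


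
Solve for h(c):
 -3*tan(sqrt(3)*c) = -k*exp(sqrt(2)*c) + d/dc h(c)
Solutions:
 h(c) = C1 + sqrt(2)*k*exp(sqrt(2)*c)/2 + sqrt(3)*log(cos(sqrt(3)*c))


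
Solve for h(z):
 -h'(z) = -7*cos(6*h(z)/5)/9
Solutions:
 -7*z/9 - 5*log(sin(6*h(z)/5) - 1)/12 + 5*log(sin(6*h(z)/5) + 1)/12 = C1


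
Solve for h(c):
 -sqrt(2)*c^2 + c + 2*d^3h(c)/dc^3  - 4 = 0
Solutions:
 h(c) = C1 + C2*c + C3*c^2 + sqrt(2)*c^5/120 - c^4/48 + c^3/3


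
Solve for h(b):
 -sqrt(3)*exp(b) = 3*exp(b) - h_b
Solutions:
 h(b) = C1 + sqrt(3)*exp(b) + 3*exp(b)


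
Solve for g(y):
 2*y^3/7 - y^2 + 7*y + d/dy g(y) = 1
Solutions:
 g(y) = C1 - y^4/14 + y^3/3 - 7*y^2/2 + y


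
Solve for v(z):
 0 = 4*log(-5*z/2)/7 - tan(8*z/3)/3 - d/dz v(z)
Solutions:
 v(z) = C1 + 4*z*log(-z)/7 - 4*z/7 - 4*z*log(2)/7 + 4*z*log(5)/7 + log(cos(8*z/3))/8


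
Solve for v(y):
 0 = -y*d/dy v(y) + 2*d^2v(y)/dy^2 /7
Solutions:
 v(y) = C1 + C2*erfi(sqrt(7)*y/2)


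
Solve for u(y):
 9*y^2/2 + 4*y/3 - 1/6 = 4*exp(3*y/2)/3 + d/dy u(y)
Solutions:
 u(y) = C1 + 3*y^3/2 + 2*y^2/3 - y/6 - 8*exp(3*y/2)/9


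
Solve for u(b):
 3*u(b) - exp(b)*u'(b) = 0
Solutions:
 u(b) = C1*exp(-3*exp(-b))


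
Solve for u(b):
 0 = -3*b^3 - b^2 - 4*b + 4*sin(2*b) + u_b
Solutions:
 u(b) = C1 + 3*b^4/4 + b^3/3 + 2*b^2 + 2*cos(2*b)


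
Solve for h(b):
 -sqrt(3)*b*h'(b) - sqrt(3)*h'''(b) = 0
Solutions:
 h(b) = C1 + Integral(C2*airyai(-b) + C3*airybi(-b), b)


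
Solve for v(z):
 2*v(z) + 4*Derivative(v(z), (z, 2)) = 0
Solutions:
 v(z) = C1*sin(sqrt(2)*z/2) + C2*cos(sqrt(2)*z/2)


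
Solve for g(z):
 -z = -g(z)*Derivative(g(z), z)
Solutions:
 g(z) = -sqrt(C1 + z^2)
 g(z) = sqrt(C1 + z^2)


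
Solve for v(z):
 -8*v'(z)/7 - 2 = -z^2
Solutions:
 v(z) = C1 + 7*z^3/24 - 7*z/4


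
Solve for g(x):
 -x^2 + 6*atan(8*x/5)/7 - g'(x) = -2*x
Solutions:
 g(x) = C1 - x^3/3 + x^2 + 6*x*atan(8*x/5)/7 - 15*log(64*x^2 + 25)/56


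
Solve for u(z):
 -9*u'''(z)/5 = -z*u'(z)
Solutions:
 u(z) = C1 + Integral(C2*airyai(15^(1/3)*z/3) + C3*airybi(15^(1/3)*z/3), z)


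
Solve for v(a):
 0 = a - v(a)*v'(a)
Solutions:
 v(a) = -sqrt(C1 + a^2)
 v(a) = sqrt(C1 + a^2)


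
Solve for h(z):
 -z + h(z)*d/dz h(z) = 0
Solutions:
 h(z) = -sqrt(C1 + z^2)
 h(z) = sqrt(C1 + z^2)


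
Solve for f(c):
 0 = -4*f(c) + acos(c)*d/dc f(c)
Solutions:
 f(c) = C1*exp(4*Integral(1/acos(c), c))


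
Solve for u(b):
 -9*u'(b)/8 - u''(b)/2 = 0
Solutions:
 u(b) = C1 + C2*exp(-9*b/4)


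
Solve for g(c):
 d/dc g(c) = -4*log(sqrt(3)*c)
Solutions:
 g(c) = C1 - 4*c*log(c) - c*log(9) + 4*c


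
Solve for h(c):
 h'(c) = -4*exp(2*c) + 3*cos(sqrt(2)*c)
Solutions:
 h(c) = C1 - 2*exp(2*c) + 3*sqrt(2)*sin(sqrt(2)*c)/2


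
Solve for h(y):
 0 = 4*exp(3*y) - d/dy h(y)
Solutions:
 h(y) = C1 + 4*exp(3*y)/3


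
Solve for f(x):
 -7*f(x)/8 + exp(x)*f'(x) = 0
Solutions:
 f(x) = C1*exp(-7*exp(-x)/8)


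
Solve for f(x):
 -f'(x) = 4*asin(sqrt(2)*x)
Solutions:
 f(x) = C1 - 4*x*asin(sqrt(2)*x) - 2*sqrt(2)*sqrt(1 - 2*x^2)


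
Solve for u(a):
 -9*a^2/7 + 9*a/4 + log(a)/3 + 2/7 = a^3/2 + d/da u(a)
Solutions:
 u(a) = C1 - a^4/8 - 3*a^3/7 + 9*a^2/8 + a*log(a)/3 - a/21


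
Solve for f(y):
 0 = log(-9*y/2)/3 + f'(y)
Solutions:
 f(y) = C1 - y*log(-y)/3 + y*(-2*log(3) + log(2) + 1)/3


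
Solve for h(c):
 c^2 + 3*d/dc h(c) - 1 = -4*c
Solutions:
 h(c) = C1 - c^3/9 - 2*c^2/3 + c/3


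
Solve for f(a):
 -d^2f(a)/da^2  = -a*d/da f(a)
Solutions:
 f(a) = C1 + C2*erfi(sqrt(2)*a/2)


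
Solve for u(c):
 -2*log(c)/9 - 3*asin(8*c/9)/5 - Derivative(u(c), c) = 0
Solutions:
 u(c) = C1 - 2*c*log(c)/9 - 3*c*asin(8*c/9)/5 + 2*c/9 - 3*sqrt(81 - 64*c^2)/40


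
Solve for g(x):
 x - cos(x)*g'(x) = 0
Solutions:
 g(x) = C1 + Integral(x/cos(x), x)


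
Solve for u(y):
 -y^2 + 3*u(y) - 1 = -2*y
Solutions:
 u(y) = y^2/3 - 2*y/3 + 1/3


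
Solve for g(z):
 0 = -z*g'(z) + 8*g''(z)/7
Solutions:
 g(z) = C1 + C2*erfi(sqrt(7)*z/4)


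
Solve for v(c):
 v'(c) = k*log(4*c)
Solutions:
 v(c) = C1 + c*k*log(c) - c*k + c*k*log(4)


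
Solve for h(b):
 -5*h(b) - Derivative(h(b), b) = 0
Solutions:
 h(b) = C1*exp(-5*b)


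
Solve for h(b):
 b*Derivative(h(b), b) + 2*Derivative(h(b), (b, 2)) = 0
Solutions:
 h(b) = C1 + C2*erf(b/2)


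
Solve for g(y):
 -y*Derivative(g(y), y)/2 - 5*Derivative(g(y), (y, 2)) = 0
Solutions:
 g(y) = C1 + C2*erf(sqrt(5)*y/10)


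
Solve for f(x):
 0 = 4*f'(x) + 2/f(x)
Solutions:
 f(x) = -sqrt(C1 - x)
 f(x) = sqrt(C1 - x)


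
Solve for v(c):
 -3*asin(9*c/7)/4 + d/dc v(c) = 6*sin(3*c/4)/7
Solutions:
 v(c) = C1 + 3*c*asin(9*c/7)/4 + sqrt(49 - 81*c^2)/12 - 8*cos(3*c/4)/7


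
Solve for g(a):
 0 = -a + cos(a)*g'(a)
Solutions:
 g(a) = C1 + Integral(a/cos(a), a)


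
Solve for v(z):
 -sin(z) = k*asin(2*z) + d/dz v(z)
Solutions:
 v(z) = C1 - k*(z*asin(2*z) + sqrt(1 - 4*z^2)/2) + cos(z)


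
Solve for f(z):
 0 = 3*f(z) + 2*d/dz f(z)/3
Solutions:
 f(z) = C1*exp(-9*z/2)


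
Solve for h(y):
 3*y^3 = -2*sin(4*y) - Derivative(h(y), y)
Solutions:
 h(y) = C1 - 3*y^4/4 + cos(4*y)/2


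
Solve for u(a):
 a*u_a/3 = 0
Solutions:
 u(a) = C1


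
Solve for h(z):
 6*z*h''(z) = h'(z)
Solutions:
 h(z) = C1 + C2*z^(7/6)


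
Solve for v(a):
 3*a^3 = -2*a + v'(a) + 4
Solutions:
 v(a) = C1 + 3*a^4/4 + a^2 - 4*a


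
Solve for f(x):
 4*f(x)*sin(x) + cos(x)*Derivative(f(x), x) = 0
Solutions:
 f(x) = C1*cos(x)^4


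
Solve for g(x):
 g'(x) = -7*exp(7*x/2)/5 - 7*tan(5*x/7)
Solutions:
 g(x) = C1 - 2*exp(7*x/2)/5 + 49*log(cos(5*x/7))/5


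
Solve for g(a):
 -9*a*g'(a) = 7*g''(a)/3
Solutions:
 g(a) = C1 + C2*erf(3*sqrt(42)*a/14)


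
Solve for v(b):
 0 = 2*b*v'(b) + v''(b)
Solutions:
 v(b) = C1 + C2*erf(b)


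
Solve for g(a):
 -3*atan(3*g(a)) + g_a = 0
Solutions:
 Integral(1/atan(3*_y), (_y, g(a))) = C1 + 3*a


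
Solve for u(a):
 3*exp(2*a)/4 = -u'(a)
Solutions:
 u(a) = C1 - 3*exp(2*a)/8


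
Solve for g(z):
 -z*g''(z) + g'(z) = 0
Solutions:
 g(z) = C1 + C2*z^2


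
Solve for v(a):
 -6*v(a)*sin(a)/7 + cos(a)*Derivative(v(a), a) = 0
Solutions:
 v(a) = C1/cos(a)^(6/7)


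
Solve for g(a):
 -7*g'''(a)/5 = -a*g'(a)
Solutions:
 g(a) = C1 + Integral(C2*airyai(5^(1/3)*7^(2/3)*a/7) + C3*airybi(5^(1/3)*7^(2/3)*a/7), a)


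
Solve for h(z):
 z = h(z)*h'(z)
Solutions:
 h(z) = -sqrt(C1 + z^2)
 h(z) = sqrt(C1 + z^2)


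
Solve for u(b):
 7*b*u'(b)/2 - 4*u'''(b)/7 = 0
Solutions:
 u(b) = C1 + Integral(C2*airyai(7^(2/3)*b/2) + C3*airybi(7^(2/3)*b/2), b)


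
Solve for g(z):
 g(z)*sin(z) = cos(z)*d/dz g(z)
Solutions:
 g(z) = C1/cos(z)


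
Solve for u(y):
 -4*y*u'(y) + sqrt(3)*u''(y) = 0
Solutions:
 u(y) = C1 + C2*erfi(sqrt(2)*3^(3/4)*y/3)


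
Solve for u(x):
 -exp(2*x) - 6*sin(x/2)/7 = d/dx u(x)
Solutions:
 u(x) = C1 - exp(2*x)/2 + 12*cos(x/2)/7


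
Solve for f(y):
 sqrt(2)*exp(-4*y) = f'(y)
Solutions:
 f(y) = C1 - sqrt(2)*exp(-4*y)/4


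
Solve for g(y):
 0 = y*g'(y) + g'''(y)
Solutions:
 g(y) = C1 + Integral(C2*airyai(-y) + C3*airybi(-y), y)


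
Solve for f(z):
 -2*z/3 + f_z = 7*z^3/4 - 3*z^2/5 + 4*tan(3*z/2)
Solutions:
 f(z) = C1 + 7*z^4/16 - z^3/5 + z^2/3 - 8*log(cos(3*z/2))/3


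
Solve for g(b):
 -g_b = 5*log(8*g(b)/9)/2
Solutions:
 2*Integral(1/(log(_y) - 2*log(3) + 3*log(2)), (_y, g(b)))/5 = C1 - b


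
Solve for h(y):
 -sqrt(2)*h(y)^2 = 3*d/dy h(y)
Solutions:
 h(y) = 3/(C1 + sqrt(2)*y)


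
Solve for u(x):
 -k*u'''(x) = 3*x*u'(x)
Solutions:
 u(x) = C1 + Integral(C2*airyai(3^(1/3)*x*(-1/k)^(1/3)) + C3*airybi(3^(1/3)*x*(-1/k)^(1/3)), x)


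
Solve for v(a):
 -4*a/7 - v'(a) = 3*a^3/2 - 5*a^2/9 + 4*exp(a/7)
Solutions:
 v(a) = C1 - 3*a^4/8 + 5*a^3/27 - 2*a^2/7 - 28*exp(a/7)


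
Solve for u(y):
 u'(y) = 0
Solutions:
 u(y) = C1


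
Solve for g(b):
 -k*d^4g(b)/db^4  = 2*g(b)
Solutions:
 g(b) = C1*exp(-2^(1/4)*b*(-1/k)^(1/4)) + C2*exp(2^(1/4)*b*(-1/k)^(1/4)) + C3*exp(-2^(1/4)*I*b*(-1/k)^(1/4)) + C4*exp(2^(1/4)*I*b*(-1/k)^(1/4))


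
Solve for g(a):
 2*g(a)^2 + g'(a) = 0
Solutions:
 g(a) = 1/(C1 + 2*a)


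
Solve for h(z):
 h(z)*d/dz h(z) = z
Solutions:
 h(z) = -sqrt(C1 + z^2)
 h(z) = sqrt(C1 + z^2)


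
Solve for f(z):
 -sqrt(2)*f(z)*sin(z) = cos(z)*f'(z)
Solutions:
 f(z) = C1*cos(z)^(sqrt(2))


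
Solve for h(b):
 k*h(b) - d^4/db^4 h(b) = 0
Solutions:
 h(b) = C1*exp(-b*k^(1/4)) + C2*exp(b*k^(1/4)) + C3*exp(-I*b*k^(1/4)) + C4*exp(I*b*k^(1/4))


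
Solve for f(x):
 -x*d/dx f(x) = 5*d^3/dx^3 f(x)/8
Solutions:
 f(x) = C1 + Integral(C2*airyai(-2*5^(2/3)*x/5) + C3*airybi(-2*5^(2/3)*x/5), x)


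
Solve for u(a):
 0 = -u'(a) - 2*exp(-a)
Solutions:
 u(a) = C1 + 2*exp(-a)


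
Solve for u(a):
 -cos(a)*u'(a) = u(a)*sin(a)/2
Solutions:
 u(a) = C1*sqrt(cos(a))


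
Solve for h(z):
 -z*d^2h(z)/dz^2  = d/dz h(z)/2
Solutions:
 h(z) = C1 + C2*sqrt(z)


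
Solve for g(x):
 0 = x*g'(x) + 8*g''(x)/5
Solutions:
 g(x) = C1 + C2*erf(sqrt(5)*x/4)


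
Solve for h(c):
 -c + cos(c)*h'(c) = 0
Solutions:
 h(c) = C1 + Integral(c/cos(c), c)


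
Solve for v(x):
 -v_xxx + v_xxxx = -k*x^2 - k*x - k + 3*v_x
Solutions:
 v(x) = C1 + C2*exp(x*(-2^(2/3)*(9*sqrt(85) + 83)^(1/3) - 2*2^(1/3)/(9*sqrt(85) + 83)^(1/3) + 4)/12)*sin(2^(1/3)*sqrt(3)*x*(-2^(1/3)*(9*sqrt(85) + 83)^(1/3) + 2/(9*sqrt(85) + 83)^(1/3))/12) + C3*exp(x*(-2^(2/3)*(9*sqrt(85) + 83)^(1/3) - 2*2^(1/3)/(9*sqrt(85) + 83)^(1/3) + 4)/12)*cos(2^(1/3)*sqrt(3)*x*(-2^(1/3)*(9*sqrt(85) + 83)^(1/3) + 2/(9*sqrt(85) + 83)^(1/3))/12) + C4*exp(x*(2*2^(1/3)/(9*sqrt(85) + 83)^(1/3) + 2 + 2^(2/3)*(9*sqrt(85) + 83)^(1/3))/6) + k*x^3/9 + k*x^2/6 + k*x/9


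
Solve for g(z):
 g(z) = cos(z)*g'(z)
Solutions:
 g(z) = C1*sqrt(sin(z) + 1)/sqrt(sin(z) - 1)


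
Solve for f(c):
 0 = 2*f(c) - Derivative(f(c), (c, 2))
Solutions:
 f(c) = C1*exp(-sqrt(2)*c) + C2*exp(sqrt(2)*c)


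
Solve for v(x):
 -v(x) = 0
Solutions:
 v(x) = 0


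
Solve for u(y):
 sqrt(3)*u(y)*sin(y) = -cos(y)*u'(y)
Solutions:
 u(y) = C1*cos(y)^(sqrt(3))


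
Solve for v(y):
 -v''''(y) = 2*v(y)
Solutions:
 v(y) = (C1*sin(2^(3/4)*y/2) + C2*cos(2^(3/4)*y/2))*exp(-2^(3/4)*y/2) + (C3*sin(2^(3/4)*y/2) + C4*cos(2^(3/4)*y/2))*exp(2^(3/4)*y/2)


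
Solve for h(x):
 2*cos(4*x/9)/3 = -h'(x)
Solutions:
 h(x) = C1 - 3*sin(4*x/9)/2


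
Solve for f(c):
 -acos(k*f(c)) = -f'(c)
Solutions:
 Integral(1/acos(_y*k), (_y, f(c))) = C1 + c


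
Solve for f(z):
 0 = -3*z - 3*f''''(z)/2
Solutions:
 f(z) = C1 + C2*z + C3*z^2 + C4*z^3 - z^5/60


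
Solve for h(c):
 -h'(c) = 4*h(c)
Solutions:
 h(c) = C1*exp(-4*c)


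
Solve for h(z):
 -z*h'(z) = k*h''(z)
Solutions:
 h(z) = C1 + C2*sqrt(k)*erf(sqrt(2)*z*sqrt(1/k)/2)


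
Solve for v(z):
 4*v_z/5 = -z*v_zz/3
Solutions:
 v(z) = C1 + C2/z^(7/5)


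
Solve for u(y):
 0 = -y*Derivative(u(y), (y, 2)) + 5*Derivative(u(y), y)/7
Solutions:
 u(y) = C1 + C2*y^(12/7)


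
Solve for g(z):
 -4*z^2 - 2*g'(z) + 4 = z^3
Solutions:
 g(z) = C1 - z^4/8 - 2*z^3/3 + 2*z


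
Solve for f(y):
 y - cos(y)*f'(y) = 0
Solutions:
 f(y) = C1 + Integral(y/cos(y), y)


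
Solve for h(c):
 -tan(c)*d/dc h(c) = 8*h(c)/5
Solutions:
 h(c) = C1/sin(c)^(8/5)


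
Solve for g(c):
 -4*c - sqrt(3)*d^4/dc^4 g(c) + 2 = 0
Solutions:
 g(c) = C1 + C2*c + C3*c^2 + C4*c^3 - sqrt(3)*c^5/90 + sqrt(3)*c^4/36


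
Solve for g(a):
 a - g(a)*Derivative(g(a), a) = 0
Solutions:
 g(a) = -sqrt(C1 + a^2)
 g(a) = sqrt(C1 + a^2)


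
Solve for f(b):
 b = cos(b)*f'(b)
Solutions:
 f(b) = C1 + Integral(b/cos(b), b)


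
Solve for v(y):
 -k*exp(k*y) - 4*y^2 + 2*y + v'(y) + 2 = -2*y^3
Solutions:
 v(y) = C1 - y^4/2 + 4*y^3/3 - y^2 - 2*y + exp(k*y)


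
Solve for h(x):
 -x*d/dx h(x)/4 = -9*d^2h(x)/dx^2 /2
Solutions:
 h(x) = C1 + C2*erfi(x/6)


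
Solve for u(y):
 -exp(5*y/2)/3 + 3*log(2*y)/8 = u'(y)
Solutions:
 u(y) = C1 + 3*y*log(y)/8 + 3*y*(-1 + log(2))/8 - 2*exp(5*y/2)/15


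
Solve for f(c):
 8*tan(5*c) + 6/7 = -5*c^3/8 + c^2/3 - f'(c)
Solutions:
 f(c) = C1 - 5*c^4/32 + c^3/9 - 6*c/7 + 8*log(cos(5*c))/5


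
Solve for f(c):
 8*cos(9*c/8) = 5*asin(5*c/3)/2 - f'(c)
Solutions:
 f(c) = C1 + 5*c*asin(5*c/3)/2 + sqrt(9 - 25*c^2)/2 - 64*sin(9*c/8)/9


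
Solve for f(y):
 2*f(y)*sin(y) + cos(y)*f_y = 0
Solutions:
 f(y) = C1*cos(y)^2


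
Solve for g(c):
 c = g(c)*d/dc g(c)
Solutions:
 g(c) = -sqrt(C1 + c^2)
 g(c) = sqrt(C1 + c^2)


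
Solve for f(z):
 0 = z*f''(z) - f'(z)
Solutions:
 f(z) = C1 + C2*z^2


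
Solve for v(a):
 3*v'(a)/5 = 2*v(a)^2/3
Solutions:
 v(a) = -9/(C1 + 10*a)


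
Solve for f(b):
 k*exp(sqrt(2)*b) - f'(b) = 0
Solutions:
 f(b) = C1 + sqrt(2)*k*exp(sqrt(2)*b)/2


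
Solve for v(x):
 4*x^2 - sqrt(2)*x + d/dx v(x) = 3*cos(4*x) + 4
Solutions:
 v(x) = C1 - 4*x^3/3 + sqrt(2)*x^2/2 + 4*x + 3*sin(4*x)/4


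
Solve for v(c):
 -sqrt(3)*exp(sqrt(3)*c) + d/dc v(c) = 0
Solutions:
 v(c) = C1 + exp(sqrt(3)*c)


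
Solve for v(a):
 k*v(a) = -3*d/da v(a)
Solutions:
 v(a) = C1*exp(-a*k/3)


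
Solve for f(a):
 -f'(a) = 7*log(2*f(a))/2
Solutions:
 2*Integral(1/(log(_y) + log(2)), (_y, f(a)))/7 = C1 - a


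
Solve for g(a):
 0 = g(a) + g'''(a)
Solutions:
 g(a) = C3*exp(-a) + (C1*sin(sqrt(3)*a/2) + C2*cos(sqrt(3)*a/2))*exp(a/2)


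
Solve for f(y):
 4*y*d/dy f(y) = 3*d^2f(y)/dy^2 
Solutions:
 f(y) = C1 + C2*erfi(sqrt(6)*y/3)


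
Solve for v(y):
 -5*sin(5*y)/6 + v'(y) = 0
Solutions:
 v(y) = C1 - cos(5*y)/6


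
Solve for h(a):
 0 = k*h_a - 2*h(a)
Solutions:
 h(a) = C1*exp(2*a/k)


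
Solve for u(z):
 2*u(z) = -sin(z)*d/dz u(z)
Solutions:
 u(z) = C1*(cos(z) + 1)/(cos(z) - 1)


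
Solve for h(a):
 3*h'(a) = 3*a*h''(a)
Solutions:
 h(a) = C1 + C2*a^2


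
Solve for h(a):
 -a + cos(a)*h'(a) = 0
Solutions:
 h(a) = C1 + Integral(a/cos(a), a)


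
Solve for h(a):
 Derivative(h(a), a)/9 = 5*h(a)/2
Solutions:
 h(a) = C1*exp(45*a/2)


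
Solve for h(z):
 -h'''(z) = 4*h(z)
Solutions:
 h(z) = C3*exp(-2^(2/3)*z) + (C1*sin(2^(2/3)*sqrt(3)*z/2) + C2*cos(2^(2/3)*sqrt(3)*z/2))*exp(2^(2/3)*z/2)


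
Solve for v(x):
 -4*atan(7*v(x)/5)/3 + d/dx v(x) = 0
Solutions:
 Integral(1/atan(7*_y/5), (_y, v(x))) = C1 + 4*x/3


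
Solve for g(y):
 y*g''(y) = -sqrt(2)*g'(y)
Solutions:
 g(y) = C1 + C2*y^(1 - sqrt(2))


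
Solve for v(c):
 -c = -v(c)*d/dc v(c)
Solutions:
 v(c) = -sqrt(C1 + c^2)
 v(c) = sqrt(C1 + c^2)


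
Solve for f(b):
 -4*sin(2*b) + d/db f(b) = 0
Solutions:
 f(b) = C1 - 2*cos(2*b)


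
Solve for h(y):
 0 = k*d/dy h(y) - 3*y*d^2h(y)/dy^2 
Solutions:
 h(y) = C1 + y^(re(k)/3 + 1)*(C2*sin(log(y)*Abs(im(k))/3) + C3*cos(log(y)*im(k)/3))


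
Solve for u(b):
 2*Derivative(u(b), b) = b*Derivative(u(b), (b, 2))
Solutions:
 u(b) = C1 + C2*b^3


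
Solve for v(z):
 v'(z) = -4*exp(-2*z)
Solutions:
 v(z) = C1 + 2*exp(-2*z)


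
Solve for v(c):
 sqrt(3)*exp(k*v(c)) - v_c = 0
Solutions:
 v(c) = Piecewise((log(-1/(C1*k + sqrt(3)*c*k))/k, Ne(k, 0)), (nan, True))
 v(c) = Piecewise((C1 + sqrt(3)*c, Eq(k, 0)), (nan, True))


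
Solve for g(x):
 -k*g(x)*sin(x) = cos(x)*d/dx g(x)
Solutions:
 g(x) = C1*exp(k*log(cos(x)))


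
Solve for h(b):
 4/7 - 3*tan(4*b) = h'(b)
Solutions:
 h(b) = C1 + 4*b/7 + 3*log(cos(4*b))/4


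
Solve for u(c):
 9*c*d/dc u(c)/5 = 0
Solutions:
 u(c) = C1


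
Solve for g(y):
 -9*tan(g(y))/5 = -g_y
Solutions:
 g(y) = pi - asin(C1*exp(9*y/5))
 g(y) = asin(C1*exp(9*y/5))


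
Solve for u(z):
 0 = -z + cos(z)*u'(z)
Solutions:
 u(z) = C1 + Integral(z/cos(z), z)


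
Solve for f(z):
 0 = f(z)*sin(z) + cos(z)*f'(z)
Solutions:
 f(z) = C1*cos(z)


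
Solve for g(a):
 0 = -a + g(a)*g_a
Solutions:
 g(a) = -sqrt(C1 + a^2)
 g(a) = sqrt(C1 + a^2)


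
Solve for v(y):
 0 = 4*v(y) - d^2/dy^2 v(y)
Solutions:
 v(y) = C1*exp(-2*y) + C2*exp(2*y)


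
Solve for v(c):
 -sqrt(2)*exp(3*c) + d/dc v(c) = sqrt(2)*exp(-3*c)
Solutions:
 v(c) = C1 + 2*sqrt(2)*sinh(3*c)/3


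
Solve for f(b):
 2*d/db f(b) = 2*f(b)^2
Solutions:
 f(b) = -1/(C1 + b)


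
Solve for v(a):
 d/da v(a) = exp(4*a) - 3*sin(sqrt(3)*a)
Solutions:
 v(a) = C1 + exp(4*a)/4 + sqrt(3)*cos(sqrt(3)*a)


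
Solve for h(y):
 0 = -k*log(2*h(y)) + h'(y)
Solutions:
 Integral(1/(log(_y) + log(2)), (_y, h(y))) = C1 + k*y


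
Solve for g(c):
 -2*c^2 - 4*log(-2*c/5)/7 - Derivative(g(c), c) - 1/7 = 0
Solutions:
 g(c) = C1 - 2*c^3/3 - 4*c*log(-c)/7 + c*(-4*log(2) + 3 + 4*log(5))/7


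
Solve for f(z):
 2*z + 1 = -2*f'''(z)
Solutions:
 f(z) = C1 + C2*z + C3*z^2 - z^4/24 - z^3/12


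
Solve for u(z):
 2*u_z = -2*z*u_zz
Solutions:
 u(z) = C1 + C2*log(z)


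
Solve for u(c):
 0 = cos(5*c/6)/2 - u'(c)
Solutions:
 u(c) = C1 + 3*sin(5*c/6)/5


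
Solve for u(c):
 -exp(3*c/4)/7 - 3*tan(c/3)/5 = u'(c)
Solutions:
 u(c) = C1 - 4*exp(3*c/4)/21 + 9*log(cos(c/3))/5


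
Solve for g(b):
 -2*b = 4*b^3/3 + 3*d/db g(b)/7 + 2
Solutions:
 g(b) = C1 - 7*b^4/9 - 7*b^2/3 - 14*b/3


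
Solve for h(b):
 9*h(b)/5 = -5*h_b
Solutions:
 h(b) = C1*exp(-9*b/25)


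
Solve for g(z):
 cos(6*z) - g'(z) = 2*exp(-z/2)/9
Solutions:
 g(z) = C1 + sin(6*z)/6 + 4*exp(-z/2)/9


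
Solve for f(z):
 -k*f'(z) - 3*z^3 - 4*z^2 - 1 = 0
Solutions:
 f(z) = C1 - 3*z^4/(4*k) - 4*z^3/(3*k) - z/k


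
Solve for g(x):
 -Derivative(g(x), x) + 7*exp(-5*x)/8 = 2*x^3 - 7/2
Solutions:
 g(x) = C1 - x^4/2 + 7*x/2 - 7*exp(-5*x)/40


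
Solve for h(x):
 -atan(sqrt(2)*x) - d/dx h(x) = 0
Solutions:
 h(x) = C1 - x*atan(sqrt(2)*x) + sqrt(2)*log(2*x^2 + 1)/4


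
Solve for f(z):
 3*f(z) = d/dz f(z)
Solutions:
 f(z) = C1*exp(3*z)


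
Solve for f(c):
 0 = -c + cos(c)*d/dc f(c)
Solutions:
 f(c) = C1 + Integral(c/cos(c), c)


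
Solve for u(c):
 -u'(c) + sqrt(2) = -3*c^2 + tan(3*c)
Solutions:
 u(c) = C1 + c^3 + sqrt(2)*c + log(cos(3*c))/3


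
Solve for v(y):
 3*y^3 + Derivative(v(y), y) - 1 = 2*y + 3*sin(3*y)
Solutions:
 v(y) = C1 - 3*y^4/4 + y^2 + y - cos(3*y)


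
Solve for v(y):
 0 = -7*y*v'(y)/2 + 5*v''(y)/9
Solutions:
 v(y) = C1 + C2*erfi(3*sqrt(35)*y/10)


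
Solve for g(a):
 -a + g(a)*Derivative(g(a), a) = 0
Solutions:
 g(a) = -sqrt(C1 + a^2)
 g(a) = sqrt(C1 + a^2)


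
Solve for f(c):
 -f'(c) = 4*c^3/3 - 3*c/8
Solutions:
 f(c) = C1 - c^4/3 + 3*c^2/16


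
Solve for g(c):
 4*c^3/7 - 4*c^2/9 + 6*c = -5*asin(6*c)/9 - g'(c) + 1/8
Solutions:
 g(c) = C1 - c^4/7 + 4*c^3/27 - 3*c^2 - 5*c*asin(6*c)/9 + c/8 - 5*sqrt(1 - 36*c^2)/54


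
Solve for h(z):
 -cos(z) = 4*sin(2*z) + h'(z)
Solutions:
 h(z) = C1 - 4*sin(z)^2 - sin(z)


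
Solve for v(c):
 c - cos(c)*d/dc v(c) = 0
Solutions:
 v(c) = C1 + Integral(c/cos(c), c)


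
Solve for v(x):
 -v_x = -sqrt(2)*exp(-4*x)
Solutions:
 v(x) = C1 - sqrt(2)*exp(-4*x)/4


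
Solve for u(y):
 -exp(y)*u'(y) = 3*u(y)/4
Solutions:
 u(y) = C1*exp(3*exp(-y)/4)


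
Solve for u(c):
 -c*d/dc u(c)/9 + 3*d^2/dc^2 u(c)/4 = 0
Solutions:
 u(c) = C1 + C2*erfi(sqrt(6)*c/9)


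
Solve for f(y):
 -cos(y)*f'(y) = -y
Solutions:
 f(y) = C1 + Integral(y/cos(y), y)


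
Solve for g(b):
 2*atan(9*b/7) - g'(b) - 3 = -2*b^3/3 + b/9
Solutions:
 g(b) = C1 + b^4/6 - b^2/18 + 2*b*atan(9*b/7) - 3*b - 7*log(81*b^2 + 49)/9


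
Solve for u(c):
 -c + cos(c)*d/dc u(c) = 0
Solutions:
 u(c) = C1 + Integral(c/cos(c), c)


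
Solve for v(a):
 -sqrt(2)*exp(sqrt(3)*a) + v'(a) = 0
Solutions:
 v(a) = C1 + sqrt(6)*exp(sqrt(3)*a)/3


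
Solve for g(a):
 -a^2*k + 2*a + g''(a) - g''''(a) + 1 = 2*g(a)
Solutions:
 g(a) = -a^2*k/2 + a - k/2 + (C1*sin(2^(1/4)*a*sin(atan(sqrt(7))/2)) + C2*cos(2^(1/4)*a*sin(atan(sqrt(7))/2)))*exp(-2^(1/4)*a*cos(atan(sqrt(7))/2)) + (C3*sin(2^(1/4)*a*sin(atan(sqrt(7))/2)) + C4*cos(2^(1/4)*a*sin(atan(sqrt(7))/2)))*exp(2^(1/4)*a*cos(atan(sqrt(7))/2)) + 1/2


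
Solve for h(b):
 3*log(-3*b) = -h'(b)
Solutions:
 h(b) = C1 - 3*b*log(-b) + 3*b*(1 - log(3))


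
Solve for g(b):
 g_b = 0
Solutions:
 g(b) = C1


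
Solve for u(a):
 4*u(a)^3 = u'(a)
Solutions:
 u(a) = -sqrt(2)*sqrt(-1/(C1 + 4*a))/2
 u(a) = sqrt(2)*sqrt(-1/(C1 + 4*a))/2


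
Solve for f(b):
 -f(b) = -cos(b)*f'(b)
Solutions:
 f(b) = C1*sqrt(sin(b) + 1)/sqrt(sin(b) - 1)


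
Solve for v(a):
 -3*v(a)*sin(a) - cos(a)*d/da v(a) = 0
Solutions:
 v(a) = C1*cos(a)^3


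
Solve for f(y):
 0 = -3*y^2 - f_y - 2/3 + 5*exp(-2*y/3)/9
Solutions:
 f(y) = C1 - y^3 - 2*y/3 - 5*exp(-2*y/3)/6


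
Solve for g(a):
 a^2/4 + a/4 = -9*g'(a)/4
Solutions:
 g(a) = C1 - a^3/27 - a^2/18


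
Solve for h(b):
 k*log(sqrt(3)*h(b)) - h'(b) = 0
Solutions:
 Integral(1/(2*log(_y) + log(3)), (_y, h(b))) = C1 + b*k/2


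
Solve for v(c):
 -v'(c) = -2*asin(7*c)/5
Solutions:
 v(c) = C1 + 2*c*asin(7*c)/5 + 2*sqrt(1 - 49*c^2)/35


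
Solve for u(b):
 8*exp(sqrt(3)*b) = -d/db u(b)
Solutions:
 u(b) = C1 - 8*sqrt(3)*exp(sqrt(3)*b)/3


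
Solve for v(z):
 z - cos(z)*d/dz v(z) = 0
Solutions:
 v(z) = C1 + Integral(z/cos(z), z)


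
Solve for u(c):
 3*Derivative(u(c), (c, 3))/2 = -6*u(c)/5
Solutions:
 u(c) = C3*exp(-10^(2/3)*c/5) + (C1*sin(10^(2/3)*sqrt(3)*c/10) + C2*cos(10^(2/3)*sqrt(3)*c/10))*exp(10^(2/3)*c/10)


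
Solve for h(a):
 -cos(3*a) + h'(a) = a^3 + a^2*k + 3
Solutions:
 h(a) = C1 + a^4/4 + a^3*k/3 + 3*a + sin(3*a)/3


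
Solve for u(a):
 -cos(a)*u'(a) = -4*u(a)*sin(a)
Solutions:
 u(a) = C1/cos(a)^4


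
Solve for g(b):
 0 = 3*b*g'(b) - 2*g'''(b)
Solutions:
 g(b) = C1 + Integral(C2*airyai(2^(2/3)*3^(1/3)*b/2) + C3*airybi(2^(2/3)*3^(1/3)*b/2), b)


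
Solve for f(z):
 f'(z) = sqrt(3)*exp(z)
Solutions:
 f(z) = C1 + sqrt(3)*exp(z)


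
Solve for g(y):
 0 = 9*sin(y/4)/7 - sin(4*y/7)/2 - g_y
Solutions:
 g(y) = C1 - 36*cos(y/4)/7 + 7*cos(4*y/7)/8


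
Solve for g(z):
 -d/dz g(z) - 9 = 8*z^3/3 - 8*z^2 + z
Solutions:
 g(z) = C1 - 2*z^4/3 + 8*z^3/3 - z^2/2 - 9*z


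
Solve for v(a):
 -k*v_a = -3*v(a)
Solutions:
 v(a) = C1*exp(3*a/k)


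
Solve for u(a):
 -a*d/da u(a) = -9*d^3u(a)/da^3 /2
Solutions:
 u(a) = C1 + Integral(C2*airyai(6^(1/3)*a/3) + C3*airybi(6^(1/3)*a/3), a)


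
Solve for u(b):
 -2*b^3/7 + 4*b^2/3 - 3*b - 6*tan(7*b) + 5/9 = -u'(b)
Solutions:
 u(b) = C1 + b^4/14 - 4*b^3/9 + 3*b^2/2 - 5*b/9 - 6*log(cos(7*b))/7


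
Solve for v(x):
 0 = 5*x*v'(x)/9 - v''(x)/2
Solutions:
 v(x) = C1 + C2*erfi(sqrt(5)*x/3)


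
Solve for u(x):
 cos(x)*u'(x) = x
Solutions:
 u(x) = C1 + Integral(x/cos(x), x)


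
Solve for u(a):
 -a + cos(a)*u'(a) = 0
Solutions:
 u(a) = C1 + Integral(a/cos(a), a)


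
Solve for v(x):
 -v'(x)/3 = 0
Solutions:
 v(x) = C1


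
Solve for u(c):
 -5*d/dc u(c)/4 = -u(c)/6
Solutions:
 u(c) = C1*exp(2*c/15)


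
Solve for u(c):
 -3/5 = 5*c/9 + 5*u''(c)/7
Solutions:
 u(c) = C1 + C2*c - 7*c^3/54 - 21*c^2/50


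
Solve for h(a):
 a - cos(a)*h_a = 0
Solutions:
 h(a) = C1 + Integral(a/cos(a), a)


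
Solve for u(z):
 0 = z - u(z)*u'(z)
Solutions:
 u(z) = -sqrt(C1 + z^2)
 u(z) = sqrt(C1 + z^2)


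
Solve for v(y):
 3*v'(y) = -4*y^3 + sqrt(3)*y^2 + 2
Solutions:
 v(y) = C1 - y^4/3 + sqrt(3)*y^3/9 + 2*y/3


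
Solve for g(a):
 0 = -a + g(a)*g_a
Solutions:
 g(a) = -sqrt(C1 + a^2)
 g(a) = sqrt(C1 + a^2)


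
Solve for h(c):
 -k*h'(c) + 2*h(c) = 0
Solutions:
 h(c) = C1*exp(2*c/k)


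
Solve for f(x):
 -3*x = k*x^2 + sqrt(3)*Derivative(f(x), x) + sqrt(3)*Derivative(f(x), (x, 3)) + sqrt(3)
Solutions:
 f(x) = C1 + C2*sin(x) + C3*cos(x) - sqrt(3)*k*x^3/9 + 2*sqrt(3)*k*x/3 - sqrt(3)*x^2/2 - x


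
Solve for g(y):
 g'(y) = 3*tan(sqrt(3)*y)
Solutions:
 g(y) = C1 - sqrt(3)*log(cos(sqrt(3)*y))


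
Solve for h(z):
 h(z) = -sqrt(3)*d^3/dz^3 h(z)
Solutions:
 h(z) = C3*exp(-3^(5/6)*z/3) + (C1*sin(3^(1/3)*z/2) + C2*cos(3^(1/3)*z/2))*exp(3^(5/6)*z/6)


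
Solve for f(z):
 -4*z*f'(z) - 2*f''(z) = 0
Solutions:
 f(z) = C1 + C2*erf(z)


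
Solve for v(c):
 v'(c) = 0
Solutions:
 v(c) = C1


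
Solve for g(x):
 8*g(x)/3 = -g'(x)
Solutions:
 g(x) = C1*exp(-8*x/3)


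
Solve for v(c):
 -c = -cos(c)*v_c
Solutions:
 v(c) = C1 + Integral(c/cos(c), c)


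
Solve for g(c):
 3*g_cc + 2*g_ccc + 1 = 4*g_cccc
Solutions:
 g(c) = C1 + C2*c + C3*exp(c*(1 - sqrt(13))/4) + C4*exp(c*(1 + sqrt(13))/4) - c^2/6


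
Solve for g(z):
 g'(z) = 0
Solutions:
 g(z) = C1


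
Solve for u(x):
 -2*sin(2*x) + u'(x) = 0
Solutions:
 u(x) = C1 - cos(2*x)


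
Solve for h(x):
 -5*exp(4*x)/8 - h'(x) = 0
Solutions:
 h(x) = C1 - 5*exp(4*x)/32


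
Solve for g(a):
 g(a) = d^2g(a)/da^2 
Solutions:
 g(a) = C1*exp(-a) + C2*exp(a)


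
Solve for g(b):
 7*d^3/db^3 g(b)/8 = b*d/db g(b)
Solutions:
 g(b) = C1 + Integral(C2*airyai(2*7^(2/3)*b/7) + C3*airybi(2*7^(2/3)*b/7), b)


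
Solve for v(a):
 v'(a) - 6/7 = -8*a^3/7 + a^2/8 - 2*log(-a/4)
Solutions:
 v(a) = C1 - 2*a^4/7 + a^3/24 - 2*a*log(-a) + a*(4*log(2) + 20/7)


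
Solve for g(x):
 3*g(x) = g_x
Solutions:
 g(x) = C1*exp(3*x)


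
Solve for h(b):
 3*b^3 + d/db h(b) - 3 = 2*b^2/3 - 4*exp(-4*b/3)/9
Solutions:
 h(b) = C1 - 3*b^4/4 + 2*b^3/9 + 3*b + exp(-4*b/3)/3


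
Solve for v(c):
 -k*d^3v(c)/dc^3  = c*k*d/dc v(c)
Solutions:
 v(c) = C1 + Integral(C2*airyai(-c) + C3*airybi(-c), c)


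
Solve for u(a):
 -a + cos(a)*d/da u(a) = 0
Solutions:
 u(a) = C1 + Integral(a/cos(a), a)


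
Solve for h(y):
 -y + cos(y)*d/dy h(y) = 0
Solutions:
 h(y) = C1 + Integral(y/cos(y), y)


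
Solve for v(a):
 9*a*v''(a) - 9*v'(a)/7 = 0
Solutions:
 v(a) = C1 + C2*a^(8/7)


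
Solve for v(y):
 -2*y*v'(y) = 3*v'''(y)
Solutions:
 v(y) = C1 + Integral(C2*airyai(-2^(1/3)*3^(2/3)*y/3) + C3*airybi(-2^(1/3)*3^(2/3)*y/3), y)


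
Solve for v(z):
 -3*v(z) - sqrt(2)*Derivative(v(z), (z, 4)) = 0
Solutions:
 v(z) = (C1*sin(2^(3/8)*3^(1/4)*z/2) + C2*cos(2^(3/8)*3^(1/4)*z/2))*exp(-2^(3/8)*3^(1/4)*z/2) + (C3*sin(2^(3/8)*3^(1/4)*z/2) + C4*cos(2^(3/8)*3^(1/4)*z/2))*exp(2^(3/8)*3^(1/4)*z/2)


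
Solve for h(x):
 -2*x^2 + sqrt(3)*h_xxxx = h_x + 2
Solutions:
 h(x) = C1 + C4*exp(3^(5/6)*x/3) - 2*x^3/3 - 2*x + (C2*sin(3^(1/3)*x/2) + C3*cos(3^(1/3)*x/2))*exp(-3^(5/6)*x/6)


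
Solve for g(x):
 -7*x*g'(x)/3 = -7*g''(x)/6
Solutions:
 g(x) = C1 + C2*erfi(x)


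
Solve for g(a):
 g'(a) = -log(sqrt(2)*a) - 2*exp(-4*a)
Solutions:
 g(a) = C1 - a*log(a) + a*(1 - log(2)/2) + exp(-4*a)/2


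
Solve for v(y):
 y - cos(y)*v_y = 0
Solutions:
 v(y) = C1 + Integral(y/cos(y), y)


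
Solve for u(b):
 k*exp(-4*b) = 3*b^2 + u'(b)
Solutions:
 u(b) = C1 - b^3 - k*exp(-4*b)/4


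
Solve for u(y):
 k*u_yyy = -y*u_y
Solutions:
 u(y) = C1 + Integral(C2*airyai(y*(-1/k)^(1/3)) + C3*airybi(y*(-1/k)^(1/3)), y)


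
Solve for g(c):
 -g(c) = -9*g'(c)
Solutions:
 g(c) = C1*exp(c/9)


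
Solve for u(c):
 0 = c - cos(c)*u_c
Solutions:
 u(c) = C1 + Integral(c/cos(c), c)


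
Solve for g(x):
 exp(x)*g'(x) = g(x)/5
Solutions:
 g(x) = C1*exp(-exp(-x)/5)


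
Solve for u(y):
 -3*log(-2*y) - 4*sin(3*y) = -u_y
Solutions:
 u(y) = C1 + 3*y*log(-y) - 3*y + 3*y*log(2) - 4*cos(3*y)/3


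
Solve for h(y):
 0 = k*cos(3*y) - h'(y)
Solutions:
 h(y) = C1 + k*sin(3*y)/3


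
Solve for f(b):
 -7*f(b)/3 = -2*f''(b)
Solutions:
 f(b) = C1*exp(-sqrt(42)*b/6) + C2*exp(sqrt(42)*b/6)


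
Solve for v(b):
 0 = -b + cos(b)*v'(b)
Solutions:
 v(b) = C1 + Integral(b/cos(b), b)


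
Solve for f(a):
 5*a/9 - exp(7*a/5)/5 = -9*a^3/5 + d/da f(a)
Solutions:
 f(a) = C1 + 9*a^4/20 + 5*a^2/18 - exp(7*a/5)/7


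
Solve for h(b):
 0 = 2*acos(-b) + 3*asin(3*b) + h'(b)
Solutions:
 h(b) = C1 - 2*b*acos(-b) - 3*b*asin(3*b) - sqrt(1 - 9*b^2) - 2*sqrt(1 - b^2)
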